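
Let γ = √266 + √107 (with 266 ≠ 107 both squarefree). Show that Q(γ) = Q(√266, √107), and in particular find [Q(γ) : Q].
[Q(γ) : Q] = 4 (equivalently, Q(γ) = Q(√266, √107))

Obviously Q(γ) ⊆ Q(√266, √107), and [Q(√266, √107):Q] = 4 (since 266, 107 are distinct squarefree integers > 1 with 28462 not a perfect square). To show equality we compute the minimal polynomial of γ. From γ = √266 + √107: γ^2 = 266 + 2√(28462) + 107 = 373 + 2√(28462), so γ^2 - 373 = 2√(28462); squaring, (γ^2 - 373)^2 = 4·28462, i.e. γ^4 - 746γ^2 + 139129 - 113848 = 0, i.e. γ^4 - 746γ^2 + 25281 = 0. So γ is a root of x^4 - 746x^2 + 25281. This polynomial is irreducible over Q: it has no rational root (each ±√266 ± √107 is irrational), and any factorization into two quadratics over Q would force √(28462) ∈ Q (pairing opposite roots) or √266, √107 ∈ Q (other pairings), all impossible. Hence [Q(γ):Q] = 4 = [Q(√266, √107):Q], so Q(γ) = Q(√266, √107).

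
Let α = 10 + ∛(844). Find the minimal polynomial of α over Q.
m_α(x) = x^3 - 30x^2 + 300x - 1844

Set β = α - 10 = ∛(844), so β^3 = 844. Then (α - 10)^3 - 844 = 0, i.e. α is a root of g(x) = (x - 10)^3 - 844 = x^3 - 30x^2 + 300x - 1844. Since g(x) = h(x - 10) where h(x) = x^3 - 844, and h is irreducible over Q (because 844 is not a perfect cube, so h has no rational root, and a monic cubic with no rational root is irreducible), g is also irreducible (irreducibility is preserved under the substitution x → x - 10). Hence m_α(x) = x^3 - 30x^2 + 300x - 1844.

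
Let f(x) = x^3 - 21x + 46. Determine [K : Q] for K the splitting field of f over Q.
[K : Q] = 6

By the rational root test, any rational root of the monic integer polynomial f(x) = x^3 - 21x + 46 must be an integer dividing the constant term 46, i.e. one of ±{1, 2, 23, 46}. Evaluating: f(1) = 26, f(-1) = 66, f(2) = 12, f(-2) = 80, f(23) = 11730, f(-23) = -11638, f(46) = 96416, f(-46) = -96324; none is 0, so f has no rational root and is therefore irreducible over Q (a cubic with no linear factor over a field is irreducible). For an irreducible cubic, the Galois group is A_3 or S_3 according as the discriminant disc(f) = -4a^3 - 27b^2 = -4·(-21)^3 - 27·(46)^2 = -20088 is or is not a square in Q. Here disc(f) = -20088 is not a perfect square in Q, so the Galois group of f over Q is not contained in A_3 and must be all of S_3. The splitting field has degree |S_3| = 6 over Q, so [K : Q] = 6.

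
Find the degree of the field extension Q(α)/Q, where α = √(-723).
[Q(α):Q] = 2

[Q(α):Q] equals the degree of the minimal polynomial of α. Here α^2 = -723 and x^2 + 723 is irreducible (d = -723 is squarefree, ≠ 1, hence not a square), so deg(m_α) = 2. Thus [Q(α):Q] = 2.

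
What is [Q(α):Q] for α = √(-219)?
[Q(α):Q] = 2

[Q(α):Q] equals the degree of the minimal polynomial of α. Here α^2 = -219 and x^2 + 219 is irreducible (d = -219 is squarefree, ≠ 1, hence not a square), so deg(m_α) = 2. Thus [Q(α):Q] = 2.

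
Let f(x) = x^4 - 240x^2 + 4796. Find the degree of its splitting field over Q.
[K : Q] = 4

Solving the quadratic in x^2: x^2 = (240 ± √(240^2 - 4·4796))/2 = (240 ± √38416)/2 = (240 ± 196)/2, giving x^2 = 218 or x^2 = 22. So f(x) = (x^2 - 218)(x^2 - 22) and the roots of f are ±√218, ±√22. Hence the splitting field is K = Q(√218, √22). Since 218 and 22 are distinct squarefree integers > 1, their product 4796 is not a perfect square, so √22 ∉ Q(√218). By the tower law [K:Q] = [Q(√218,√22):Q(√218)] · [Q(√218):Q] = 2 · 2 = 4.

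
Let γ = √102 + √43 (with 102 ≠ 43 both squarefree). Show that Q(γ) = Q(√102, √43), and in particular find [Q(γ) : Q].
[Q(γ) : Q] = 4 (equivalently, Q(γ) = Q(√102, √43))

Obviously Q(γ) ⊆ Q(√102, √43), and [Q(√102, √43):Q] = 4 (since 102, 43 are distinct squarefree integers > 1 with 4386 not a perfect square). To show equality we compute the minimal polynomial of γ. From γ = √102 + √43: γ^2 = 102 + 2√(4386) + 43 = 145 + 2√(4386), so γ^2 - 145 = 2√(4386); squaring, (γ^2 - 145)^2 = 4·4386, i.e. γ^4 - 290γ^2 + 21025 - 17544 = 0, i.e. γ^4 - 290γ^2 + 3481 = 0. So γ is a root of x^4 - 290x^2 + 3481. This polynomial is irreducible over Q: it has no rational root (each ±√102 ± √43 is irrational), and any factorization into two quadratics over Q would force √(4386) ∈ Q (pairing opposite roots) or √102, √43 ∈ Q (other pairings), all impossible. Hence [Q(γ):Q] = 4 = [Q(√102, √43):Q], so Q(γ) = Q(√102, √43).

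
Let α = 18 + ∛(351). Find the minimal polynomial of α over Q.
m_α(x) = x^3 - 54x^2 + 972x - 6183

Set β = α - 18 = ∛(351), so β^3 = 351. Then (α - 18)^3 - 351 = 0, i.e. α is a root of g(x) = (x - 18)^3 - 351 = x^3 - 54x^2 + 972x - 6183. Since g(x) = h(x - 18) where h(x) = x^3 - 351, and h is irreducible over Q (because 351 is not a perfect cube, so h has no rational root, and a monic cubic with no rational root is irreducible), g is also irreducible (irreducibility is preserved under the substitution x → x - 18). Hence m_α(x) = x^3 - 54x^2 + 972x - 6183.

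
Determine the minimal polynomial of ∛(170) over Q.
m_α(x) = x^3 - 170

α satisfies α^3 = 170, so x^3 - 170 annihilates α. By the rational root test, a rational root p/q (in lowest terms) of x^3 - 170 would satisfy p^3 = 170 q^3, forcing q = 1 and p^3 = 170; but 170 is not a perfect cube, contradiction. A monic cubic over Q with no rational root is irreducible (any nontrivial factorization would include a linear factor). Hence x^3 - 170 is the minimal polynomial of α, and in particular [Q(α):Q] = 3.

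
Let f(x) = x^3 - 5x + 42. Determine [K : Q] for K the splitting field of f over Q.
[K : Q] = 6

By the rational root test, any rational root of the monic integer polynomial f(x) = x^3 - 5x + 42 must be an integer dividing the constant term 42, i.e. one of ±{1, 2, 3, 6, 7, 14, 21, 42}. Evaluating: f(1) = 38, f(-1) = 46, f(2) = 40, f(-2) = 44, f(3) = 54, f(-3) = 30, f(6) = 228, f(-6) = -144, f(7) = 350, f(-7) = -266, f(14) = 2716, f(-14) = -2632, f(21) = 9198, f(-21) = -9114, f(42) = 73920, f(-42) = -73836; none is 0, so f has no rational root and is therefore irreducible over Q (a cubic with no linear factor over a field is irreducible). For an irreducible cubic, the Galois group is A_3 or S_3 according as the discriminant disc(f) = -4a^3 - 27b^2 = -4·(-5)^3 - 27·(42)^2 = -47128 is or is not a square in Q. Here disc(f) = -47128 is not a perfect square in Q, so the Galois group of f over Q is not contained in A_3 and must be all of S_3. The splitting field has degree |S_3| = 6 over Q, so [K : Q] = 6.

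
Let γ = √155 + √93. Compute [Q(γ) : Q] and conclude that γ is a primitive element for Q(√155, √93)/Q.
[Q(γ) : Q] = 4 (equivalently, Q(γ) = Q(√155, √93))

Obviously Q(γ) ⊆ Q(√155, √93), and [Q(√155, √93):Q] = 4 (since 155, 93 are distinct squarefree integers > 1 with 14415 not a perfect square). To show equality we compute the minimal polynomial of γ. From γ = √155 + √93: γ^2 = 155 + 2√(14415) + 93 = 248 + 2√(14415), so γ^2 - 248 = 2√(14415); squaring, (γ^2 - 248)^2 = 4·14415, i.e. γ^4 - 496γ^2 + 61504 - 57660 = 0, i.e. γ^4 - 496γ^2 + 3844 = 0. So γ is a root of x^4 - 496x^2 + 3844. This polynomial is irreducible over Q: it has no rational root (each ±√155 ± √93 is irrational), and any factorization into two quadratics over Q would force √(14415) ∈ Q (pairing opposite roots) or √155, √93 ∈ Q (other pairings), all impossible. Hence [Q(γ):Q] = 4 = [Q(√155, √93):Q], so Q(γ) = Q(√155, √93).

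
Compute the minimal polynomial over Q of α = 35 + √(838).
m_α(x) = x^2 - 70x + 387

From α - 35 = √(838), squaring gives (α - 35)^2 = 838, i.e. α^2 - 70α + 1225 = 838, so α^2 - 70α + 387 = 0. The discriminant of x^2 - 70x + 387 is (-70)^2 - 4·(387) = 4900 - 1548 = 3352, and 4·(838) is not a perfect square in Q since 838 is squarefree and ≠ 1. Hence x^2 - 70x + 387 is irreducible over Q and is the minimal polynomial of α.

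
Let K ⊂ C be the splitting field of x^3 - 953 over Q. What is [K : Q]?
[K : Q] = 6

The roots of x^3 - 953 are ∛953, ω∛953, ω^2∛953 where ω = e^(2πi/3) is a primitive cube root of unity, so K = Q(∛953, ω). Now [Q(∛953):Q] = 3 (since 953 is not a perfect cube, x^3 - 953 is irreducible) and [Q(ω):Q] = 2. Both 2 and 3 divide [K:Q], and [K:Q] ≤ 3·2 = 6, so [K:Q] = 6. (Equivalently: Q(∛953) ⊂ R but ω ∉ R, so [K : Q(∛953)] = 2.)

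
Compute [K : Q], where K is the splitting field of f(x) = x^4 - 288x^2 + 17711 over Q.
[K : Q] = 4

Solving the quadratic in x^2: x^2 = (288 ± √(288^2 - 4·17711))/2 = (288 ± √12100)/2 = (288 ± 110)/2, giving x^2 = 89 or x^2 = 199. So f(x) = (x^2 - 89)(x^2 - 199) and the roots of f are ±√89, ±√199. Hence the splitting field is K = Q(√89, √199). Since 89 and 199 are distinct squarefree integers > 1, their product 17711 is not a perfect square, so √199 ∉ Q(√89). By the tower law [K:Q] = [Q(√89,√199):Q(√89)] · [Q(√89):Q] = 2 · 2 = 4.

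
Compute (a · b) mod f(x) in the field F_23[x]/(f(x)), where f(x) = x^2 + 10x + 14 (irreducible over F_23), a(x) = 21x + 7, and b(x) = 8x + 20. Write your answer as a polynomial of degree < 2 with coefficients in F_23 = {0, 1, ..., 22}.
a · b ≡ 15x + 19 (mod f(x))

Multiply in F_23[x]: a(x)·b(x) = (21x + 7)·(8x + 20) = 7x^2 + 16x + 2. This has degree ≥ 2, so divide by f(x) over F_23: 7x^2 + 16x + 2 = (7)·(x^2 + 10x + 14) + (15x + 19). Hence a·b ≡ 15x + 19 (mod f). (F_23[x]/(f) is a field with 23^2 = 529 elements since f is irreducible of degree 2.)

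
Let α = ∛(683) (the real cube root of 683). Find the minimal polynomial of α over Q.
m_α(x) = x^3 - 683

α satisfies α^3 = 683, so x^3 - 683 annihilates α. By the rational root test, a rational root p/q (in lowest terms) of x^3 - 683 would satisfy p^3 = 683 q^3, forcing q = 1 and p^3 = 683; but 683 is not a perfect cube, contradiction. A monic cubic over Q with no rational root is irreducible (any nontrivial factorization would include a linear factor). Hence x^3 - 683 is the minimal polynomial of α, and in particular [Q(α):Q] = 3.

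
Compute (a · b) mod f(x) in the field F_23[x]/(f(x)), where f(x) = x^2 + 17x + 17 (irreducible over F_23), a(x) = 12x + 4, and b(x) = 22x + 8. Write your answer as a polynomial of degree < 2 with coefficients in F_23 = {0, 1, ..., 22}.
a · b ≡ 20x + 6 (mod f(x))

Multiply in F_23[x]: a(x)·b(x) = (12x + 4)·(22x + 8) = 11x^2 + 9. This has degree ≥ 2, so divide by f(x) over F_23: 11x^2 + 9 = (11)·(x^2 + 17x + 17) + (20x + 6). Hence a·b ≡ 20x + 6 (mod f). (F_23[x]/(f) is a field with 23^2 = 529 elements since f is irreducible of degree 2.)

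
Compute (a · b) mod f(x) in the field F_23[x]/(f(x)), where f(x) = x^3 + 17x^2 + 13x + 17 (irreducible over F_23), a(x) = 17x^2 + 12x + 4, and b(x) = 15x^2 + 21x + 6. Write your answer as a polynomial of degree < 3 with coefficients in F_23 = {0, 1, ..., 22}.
a · b ≡ 2x^2 + 6 (mod f(x))

Multiply in F_23[x]: a(x)·b(x) = (17x^2 + 12x + 4)·(15x^2 + 21x + 6) = 2x^4 + 8x^3 + 18x + 1. This has degree ≥ 3, so divide by f(x) over F_23: 2x^4 + 8x^3 + 18x + 1 = (2x + 20)·(x^3 + 17x^2 + 13x + 17) + (2x^2 + 6). Hence a·b ≡ 2x^2 + 6 (mod f). (F_23[x]/(f) is a field with 23^3 = 12167 elements since f is irreducible of degree 3.)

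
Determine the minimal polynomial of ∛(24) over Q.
m_α(x) = x^3 - 24

α satisfies α^3 = 24, so x^3 - 24 annihilates α. By the rational root test, a rational root p/q (in lowest terms) of x^3 - 24 would satisfy p^3 = 24 q^3, forcing q = 1 and p^3 = 24; but 24 is not a perfect cube, contradiction. A monic cubic over Q with no rational root is irreducible (any nontrivial factorization would include a linear factor). Hence x^3 - 24 is the minimal polynomial of α, and in particular [Q(α):Q] = 3.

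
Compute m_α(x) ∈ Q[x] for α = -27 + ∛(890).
m_α(x) = x^3 + 81x^2 + 2187x + 18793

Set β = α + 27 = ∛(890), so β^3 = 890. Then (α + 27)^3 - 890 = 0, i.e. α is a root of g(x) = (x + 27)^3 - 890 = x^3 + 81x^2 + 2187x + 18793. Since g(x) = h(x + 27) where h(x) = x^3 - 890, and h is irreducible over Q (because 890 is not a perfect cube, so h has no rational root, and a monic cubic with no rational root is irreducible), g is also irreducible (irreducibility is preserved under the substitution x → x + 27). Hence m_α(x) = x^3 + 81x^2 + 2187x + 18793.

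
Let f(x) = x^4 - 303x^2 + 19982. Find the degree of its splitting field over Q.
[K : Q] = 4

Solving the quadratic in x^2: x^2 = (303 ± √(303^2 - 4·19982))/2 = (303 ± √11881)/2 = (303 ± 109)/2, giving x^2 = 97 or x^2 = 206. So f(x) = (x^2 - 97)(x^2 - 206) and the roots of f are ±√97, ±√206. Hence the splitting field is K = Q(√97, √206). Since 97 and 206 are distinct squarefree integers > 1, their product 19982 is not a perfect square, so √206 ∉ Q(√97). By the tower law [K:Q] = [Q(√97,√206):Q(√97)] · [Q(√97):Q] = 2 · 2 = 4.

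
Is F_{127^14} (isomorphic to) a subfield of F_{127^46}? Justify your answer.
No: F_{127^14} is not a subfield of F_{127^46}

F_{p^m} embeds in F_{p^n} iff m | n. Here 14 ∤ 46 (since 46 = 3·14 + 4 with remainder 4 ≠ 0), so F_{127^14} is not a subfield of F_{127^46}. Equivalently: if it were, the tower law would give 14 = [F_{127^14}:F_127] dividing [F_{127^46}:F_127] = 46, contradiction.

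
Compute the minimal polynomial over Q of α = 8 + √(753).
m_α(x) = x^2 - 16x - 689

From α - 8 = √(753), squaring gives (α - 8)^2 = 753, i.e. α^2 - 16α + 64 = 753, so α^2 - 16α - 689 = 0. The discriminant of x^2 - 16x - 689 is (-16)^2 - 4·(-689) = 256 + 2756 = 3012, and 4·(753) is not a perfect square in Q since 753 is squarefree and ≠ 1. Hence x^2 - 16x - 689 is irreducible over Q and is the minimal polynomial of α.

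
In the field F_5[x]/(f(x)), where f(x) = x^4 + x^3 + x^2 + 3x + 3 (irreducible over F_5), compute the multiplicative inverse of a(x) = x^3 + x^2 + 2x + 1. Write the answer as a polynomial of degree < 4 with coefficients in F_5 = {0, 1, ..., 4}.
a(x)^(-1) ≡ 3x^3 + 3x^2 + 2x + 1 (mod f(x))

Since f is irreducible over F_5, F_5[x]/(f) is a field and a(x) ≠ 0 has an inverse. Apply the extended Euclidean algorithm to f(x) and a(x) in F_5[x]: f(x) = (x)·a(x) + (4x^2 + 2x + 3);  a(x) = (4x + 2)·(4x^2 + 2x + 3) + (x);  (4x^2 + 2x + 3) = (4x + 2)·(x) + (3). The last nonzero remainder is the constant 3 = gcd(f, a) in F_5. Back-substituting through the division chain expresses 3 = s(x)·a(x) + t(x)·f(x) with s(x) ≡ 4x^3 + 4x^2 + x + 3 (mod f), so (4x^3 + 4x^2 + x + 3)·a(x) ≡ 3 (mod f). Multiplying by 3^(-1) ≡ 2 in F_5 gives a(x)^(-1) ≡ 2·(4x^3 + 4x^2 + x + 3) ≡ 3x^3 + 3x^2 + 2x + 1 (mod f). Check: (x^3 + x^2 + 2x + 1)·(3x^3 + 3x^2 + 2x + 1) = 3x^6 + x^5 + x^4 + 2x^3 + 3x^2 + 4x + 1 ≡ 1 (mod x^4 + x^3 + x^2 + 3x + 3).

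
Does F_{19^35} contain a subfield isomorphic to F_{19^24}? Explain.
No: F_{19^24} is not a subfield of F_{19^35}

F_{p^m} embeds in F_{p^n} iff m | n. Here 24 ∤ 35 (since 35 = 1·24 + 11 with remainder 11 ≠ 0), so F_{19^24} is not a subfield of F_{19^35}. Equivalently: if it were, the tower law would give 24 = [F_{19^24}:F_19] dividing [F_{19^35}:F_19] = 35, contradiction.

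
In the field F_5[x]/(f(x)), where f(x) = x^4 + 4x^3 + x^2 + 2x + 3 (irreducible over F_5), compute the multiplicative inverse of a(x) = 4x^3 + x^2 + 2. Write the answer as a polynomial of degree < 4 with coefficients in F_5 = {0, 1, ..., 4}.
a(x)^(-1) ≡ x^3 + 3x (mod f(x))

Since f is irreducible over F_5, F_5[x]/(f) is a field and a(x) ≠ 0 has an inverse. Apply the extended Euclidean algorithm to f(x) and a(x) in F_5[x]: f(x) = (4x)·a(x) + (x^2 + 4x + 3);  a(x) = (4x)·(x^2 + 4x + 3) + (3x + 2);  (x^2 + 4x + 3) = (2x)·(3x + 2) + (3). The last nonzero remainder is the constant 3 = gcd(f, a) in F_5. Back-substituting through the division chain expresses 3 = s(x)·a(x) + t(x)·f(x) with s(x) ≡ 3x^3 + 4x (mod f), so (3x^3 + 4x)·a(x) ≡ 3 (mod f). Multiplying by 3^(-1) ≡ 2 in F_5 gives a(x)^(-1) ≡ 2·(3x^3 + 4x) ≡ x^3 + 3x (mod f). Check: (4x^3 + x^2 + 2)·(x^3 + 3x) = 4x^6 + x^5 + 2x^4 + x ≡ 1 (mod x^4 + 4x^3 + x^2 + 2x + 3).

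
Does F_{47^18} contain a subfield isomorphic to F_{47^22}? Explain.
No: F_{47^22} is not a subfield of F_{47^18}

F_{p^m} embeds in F_{p^n} iff m | n. Here 22 ∤ 18 (since 18 = 0·22 + 18 with remainder 18 ≠ 0), so F_{47^22} is not a subfield of F_{47^18}. Equivalently: if it were, the tower law would give 22 = [F_{47^22}:F_47] dividing [F_{47^18}:F_47] = 18, contradiction.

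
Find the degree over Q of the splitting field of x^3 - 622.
[K : Q] = 6

The roots of x^3 - 622 are ∛622, ω∛622, ω^2∛622 where ω = e^(2πi/3) is a primitive cube root of unity, so K = Q(∛622, ω). Now [Q(∛622):Q] = 3 (since 622 is not a perfect cube, x^3 - 622 is irreducible) and [Q(ω):Q] = 2. Both 2 and 3 divide [K:Q], and [K:Q] ≤ 3·2 = 6, so [K:Q] = 6. (Equivalently: Q(∛622) ⊂ R but ω ∉ R, so [K : Q(∛622)] = 2.)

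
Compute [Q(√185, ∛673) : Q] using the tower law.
[Q(√185, ∛673) : Q] = 6

Let L = Q(√185, ∛673). Since Q(√185) ⊂ L and [Q(√185):Q] = 2, the tower law gives 2 | [L:Q]. Likewise Q(∛673) ⊂ L with [Q(∛673):Q] = 3 (because 673 is not a perfect cube), so 3 | [L:Q]. As gcd(2,3) = 1, [L:Q] is divisible by 6. Conversely L is generated over Q by √185 and ∛673, so [L:Q] ≤ 2·3 = 6. Therefore [Q(√185, ∛673) : Q] = 6.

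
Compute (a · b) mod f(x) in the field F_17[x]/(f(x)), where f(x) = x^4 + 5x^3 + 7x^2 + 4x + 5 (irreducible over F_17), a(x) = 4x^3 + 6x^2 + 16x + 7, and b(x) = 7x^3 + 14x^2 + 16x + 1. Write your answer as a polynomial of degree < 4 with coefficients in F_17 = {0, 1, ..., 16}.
a · b ≡ x^3 + 7x + 14 (mod f(x))

Multiply in F_17[x]: a(x)·b(x) = (4x^3 + 6x^2 + 16x + 7)·(7x^3 + 14x^2 + 16x + 1) = 11x^6 + 13x^5 + 5x^4 + 16x^3 + 3x^2 + 9x + 7. This has degree ≥ 4, so divide by f(x) over F_17: 11x^6 + 13x^5 + 5x^4 + 16x^3 + 3x^2 + 9x + 7 = (11x^2 + 9x + 2)·(x^4 + 5x^3 + 7x^2 + 4x + 5) + (x^3 + 7x + 14). Hence a·b ≡ x^3 + 7x + 14 (mod f). (F_17[x]/(f) is a field with 17^4 = 83521 elements since f is irreducible of degree 4.)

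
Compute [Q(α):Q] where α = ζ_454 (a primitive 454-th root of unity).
[Q(α):Q] = 226

The minimal polynomial of ζ_454 over Q is the 454-th cyclotomic polynomial Φ_454(x), which is irreducible over Q and has degree φ(454) = 226. Hence [Q(α):Q] = φ(454) = 226.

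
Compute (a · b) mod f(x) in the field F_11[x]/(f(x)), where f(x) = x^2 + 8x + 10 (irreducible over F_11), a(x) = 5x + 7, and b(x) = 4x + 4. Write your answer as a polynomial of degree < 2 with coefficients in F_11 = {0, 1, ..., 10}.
a · b ≡ 9x + 4 (mod f(x))

Multiply in F_11[x]: a(x)·b(x) = (5x + 7)·(4x + 4) = 9x^2 + 4x + 6. This has degree ≥ 2, so divide by f(x) over F_11: 9x^2 + 4x + 6 = (9)·(x^2 + 8x + 10) + (9x + 4). Hence a·b ≡ 9x + 4 (mod f). (F_11[x]/(f) is a field with 11^2 = 121 elements since f is irreducible of degree 2.)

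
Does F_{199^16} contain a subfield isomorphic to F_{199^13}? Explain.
No: F_{199^13} is not a subfield of F_{199^16}

F_{p^m} embeds in F_{p^n} iff m | n. Here 13 ∤ 16 (since 16 = 1·13 + 3 with remainder 3 ≠ 0), so F_{199^13} is not a subfield of F_{199^16}. Equivalently: if it were, the tower law would give 13 = [F_{199^13}:F_199] dividing [F_{199^16}:F_199] = 16, contradiction.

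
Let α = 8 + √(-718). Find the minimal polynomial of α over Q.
m_α(x) = x^2 - 16x + 782

From α - 8 = √(-718), squaring gives (α - 8)^2 = -718, i.e. α^2 - 16α + 64 = -718, so α^2 - 16α + 782 = 0. The discriminant of x^2 - 16x + 782 is (-16)^2 - 4·(782) = 256 - 3128 = -2872, and 4·(-718) is not a perfect square in Q since -718 is squarefree and ≠ 1. Hence x^2 - 16x + 782 is irreducible over Q and is the minimal polynomial of α.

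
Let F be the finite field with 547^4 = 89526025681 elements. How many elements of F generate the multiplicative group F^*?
There are φ(89526025680) = 18750504960 primitive elements

F_q^* is cyclic of order q - 1 = 89526025680. A cyclic group of order m has exactly φ(m) generators. Here m = 89526025680 = 2^4 · 3 · 5 · 7 · 13 · 137 · 29921, so the number of primitive elements is φ(89526025680) = 18750504960.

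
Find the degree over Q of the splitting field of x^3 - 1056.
[K : Q] = 6

The roots of x^3 - 1056 are ∛1056, ω∛1056, ω^2∛1056 where ω = e^(2πi/3) is a primitive cube root of unity, so K = Q(∛1056, ω). Now [Q(∛1056):Q] = 3 (since 1056 is not a perfect cube, x^3 - 1056 is irreducible) and [Q(ω):Q] = 2. Both 2 and 3 divide [K:Q], and [K:Q] ≤ 3·2 = 6, so [K:Q] = 6. (Equivalently: Q(∛1056) ⊂ R but ω ∉ R, so [K : Q(∛1056)] = 2.)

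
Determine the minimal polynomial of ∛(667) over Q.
m_α(x) = x^3 - 667

α satisfies α^3 = 667, so x^3 - 667 annihilates α. By the rational root test, a rational root p/q (in lowest terms) of x^3 - 667 would satisfy p^3 = 667 q^3, forcing q = 1 and p^3 = 667; but 667 is not a perfect cube, contradiction. A monic cubic over Q with no rational root is irreducible (any nontrivial factorization would include a linear factor). Hence x^3 - 667 is the minimal polynomial of α, and in particular [Q(α):Q] = 3.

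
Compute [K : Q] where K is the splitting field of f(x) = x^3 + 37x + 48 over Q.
[K : Q] = 6

By the rational root test, any rational root of the monic integer polynomial f(x) = x^3 + 37x + 48 must be an integer dividing the constant term 48, i.e. one of ±{1, 2, 3, 4, 6, 8, 12, 16, 24, 48}. Evaluating: f(1) = 86, f(-1) = 10, f(2) = 130, f(-2) = -34, f(3) = 186, f(-3) = -90, f(4) = 260, f(-4) = -164, f(6) = 486, f(-6) = -390, f(8) = 856, f(-8) = -760, f(12) = 2220, f(-12) = -2124, f(16) = 4736, f(-16) = -4640, f(24) = 14760, f(-24) = -14664, f(48) = 112416, f(-48) = -112320; none is 0, so f has no rational root and is therefore irreducible over Q (a cubic with no linear factor over a field is irreducible). For an irreducible cubic, the Galois group is A_3 or S_3 according as the discriminant disc(f) = -4a^3 - 27b^2 = -4·(37)^3 - 27·(48)^2 = -264820 is or is not a square in Q. Here disc(f) = -264820 is not a perfect square in Q, so the Galois group of f over Q is not contained in A_3 and must be all of S_3. The splitting field has degree |S_3| = 6 over Q, so [K : Q] = 6.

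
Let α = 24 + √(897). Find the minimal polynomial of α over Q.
m_α(x) = x^2 - 48x - 321

From α - 24 = √(897), squaring gives (α - 24)^2 = 897, i.e. α^2 - 48α + 576 = 897, so α^2 - 48α - 321 = 0. The discriminant of x^2 - 48x - 321 is (-48)^2 - 4·(-321) = 2304 + 1284 = 3588, and 4·(897) is not a perfect square in Q since 897 is squarefree and ≠ 1. Hence x^2 - 48x - 321 is irreducible over Q and is the minimal polynomial of α.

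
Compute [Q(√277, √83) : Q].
[Q(√277, √83) : Q] = 4

[Q(√277):Q] = 2 (min poly x^2 - 277, irreducible since 277 is squarefree > 1). For the top step, suppose √83 ∈ Q(√277), say √83 = c + d√277 with c, d ∈ Q. Squaring: 83 = c^2 + 277d^2 + 2cd√277. Since √277 ∉ Q this forces 2cd = 0. If d = 0 then √83 = c ∈ Q, contradicting 83 squarefree > 1. If c = 0 then 83 = 277d^2, so 277·83 = (277d)^2 is a perfect square in Q — but 277·83 = 22991 is not a perfect square (since 277 and 83 are distinct squarefree integers). Contradiction. Hence √83 ∉ Q(√277), so x^2 - 83 stays irreducible over Q(√277) and [Q(√277, √83) : Q(√277)] = 2. By the tower law, [Q(√277, √83) : Q] = 2 · 2 = 4.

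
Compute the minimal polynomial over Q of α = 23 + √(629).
m_α(x) = x^2 - 46x - 100

From α - 23 = √(629), squaring gives (α - 23)^2 = 629, i.e. α^2 - 46α + 529 = 629, so α^2 - 46α - 100 = 0. The discriminant of x^2 - 46x - 100 is (-46)^2 - 4·(-100) = 2116 + 400 = 2516, and 4·(629) is not a perfect square in Q since 629 is squarefree and ≠ 1. Hence x^2 - 46x - 100 is irreducible over Q and is the minimal polynomial of α.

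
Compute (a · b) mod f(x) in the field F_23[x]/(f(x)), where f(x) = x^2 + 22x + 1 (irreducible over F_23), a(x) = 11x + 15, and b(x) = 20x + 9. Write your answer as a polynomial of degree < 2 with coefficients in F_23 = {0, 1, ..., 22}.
a · b ≡ 21x + 7 (mod f(x))

Multiply in F_23[x]: a(x)·b(x) = (11x + 15)·(20x + 9) = 13x^2 + 8x + 20. This has degree ≥ 2, so divide by f(x) over F_23: 13x^2 + 8x + 20 = (13)·(x^2 + 22x + 1) + (21x + 7). Hence a·b ≡ 21x + 7 (mod f). (F_23[x]/(f) is a field with 23^2 = 529 elements since f is irreducible of degree 2.)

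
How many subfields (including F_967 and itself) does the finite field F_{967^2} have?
F_{967^2} has 2 subfields

The subfields of F_{p^n} are exactly the fields F_{p^d} for d | n (each is the fixed field of the unique index-d subgroup of Gal(F_{p^n}/F_p) ≅ Z/nZ). The divisors of n = 2 are {1, 2}, giving 2 subfields: F_{967^1}, F_{967^2}.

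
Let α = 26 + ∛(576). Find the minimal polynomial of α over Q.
m_α(x) = x^3 - 78x^2 + 2028x - 18152

Set β = α - 26 = ∛(576), so β^3 = 576. Then (α - 26)^3 - 576 = 0, i.e. α is a root of g(x) = (x - 26)^3 - 576 = x^3 - 78x^2 + 2028x - 18152. Since g(x) = h(x - 26) where h(x) = x^3 - 576, and h is irreducible over Q (because 576 is not a perfect cube, so h has no rational root, and a monic cubic with no rational root is irreducible), g is also irreducible (irreducibility is preserved under the substitution x → x - 26). Hence m_α(x) = x^3 - 78x^2 + 2028x - 18152.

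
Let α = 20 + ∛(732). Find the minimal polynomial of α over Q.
m_α(x) = x^3 - 60x^2 + 1200x - 8732

Set β = α - 20 = ∛(732), so β^3 = 732. Then (α - 20)^3 - 732 = 0, i.e. α is a root of g(x) = (x - 20)^3 - 732 = x^3 - 60x^2 + 1200x - 8732. Since g(x) = h(x - 20) where h(x) = x^3 - 732, and h is irreducible over Q (because 732 is not a perfect cube, so h has no rational root, and a monic cubic with no rational root is irreducible), g is also irreducible (irreducibility is preserved under the substitution x → x - 20). Hence m_α(x) = x^3 - 60x^2 + 1200x - 8732.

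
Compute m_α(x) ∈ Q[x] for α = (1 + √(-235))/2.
m_α(x) = x^2 - x + 59

From 2α - 1 = √(-235), squaring gives (2α - 1)^2 = -235, i.e. 4α^2 - 4α + 1 = -235, so α^2 - α + (1 + 235)/4 = 0. Since -235 ≡ 1 (mod 4), (1 + 235)/4 = 59 ∈ Z. The polynomial x^2 - x + 59 has discriminant 1 - 4·(59) = -235, which is not a perfect square in Q (d = -235 is squarefree and ≠ 1), so x^2 - x + 59 is irreducible over Q. It is the minimal polynomial of α.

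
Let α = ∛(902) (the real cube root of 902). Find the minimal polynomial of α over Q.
m_α(x) = x^3 - 902

α satisfies α^3 = 902, so x^3 - 902 annihilates α. By the rational root test, a rational root p/q (in lowest terms) of x^3 - 902 would satisfy p^3 = 902 q^3, forcing q = 1 and p^3 = 902; but 902 is not a perfect cube, contradiction. A monic cubic over Q with no rational root is irreducible (any nontrivial factorization would include a linear factor). Hence x^3 - 902 is the minimal polynomial of α, and in particular [Q(α):Q] = 3.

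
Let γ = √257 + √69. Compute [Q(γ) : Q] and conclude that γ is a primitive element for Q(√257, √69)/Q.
[Q(γ) : Q] = 4 (equivalently, Q(γ) = Q(√257, √69))

Obviously Q(γ) ⊆ Q(√257, √69), and [Q(√257, √69):Q] = 4 (since 257, 69 are distinct squarefree integers > 1 with 17733 not a perfect square). To show equality we compute the minimal polynomial of γ. From γ = √257 + √69: γ^2 = 257 + 2√(17733) + 69 = 326 + 2√(17733), so γ^2 - 326 = 2√(17733); squaring, (γ^2 - 326)^2 = 4·17733, i.e. γ^4 - 652γ^2 + 106276 - 70932 = 0, i.e. γ^4 - 652γ^2 + 35344 = 0. So γ is a root of x^4 - 652x^2 + 35344. This polynomial is irreducible over Q: it has no rational root (each ±√257 ± √69 is irrational), and any factorization into two quadratics over Q would force √(17733) ∈ Q (pairing opposite roots) or √257, √69 ∈ Q (other pairings), all impossible. Hence [Q(γ):Q] = 4 = [Q(√257, √69):Q], so Q(γ) = Q(√257, √69).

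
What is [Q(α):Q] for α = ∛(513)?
[Q(α):Q] = 3

The minimal polynomial of α is x^3 - 513, irreducible over Q since 513 is not a perfect cube (so x^3 - 513 has no rational root). Hence [Q(α):Q] = deg(m_α) = 3.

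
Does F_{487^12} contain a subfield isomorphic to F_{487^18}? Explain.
No: F_{487^18} is not a subfield of F_{487^12}

F_{p^m} embeds in F_{p^n} iff m | n. Here 18 ∤ 12 (since 12 = 0·18 + 12 with remainder 12 ≠ 0), so F_{487^18} is not a subfield of F_{487^12}. Equivalently: if it were, the tower law would give 18 = [F_{487^18}:F_487] dividing [F_{487^12}:F_487] = 12, contradiction.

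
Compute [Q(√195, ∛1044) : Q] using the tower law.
[Q(√195, ∛1044) : Q] = 6

Let L = Q(√195, ∛1044). Since Q(√195) ⊂ L and [Q(√195):Q] = 2, the tower law gives 2 | [L:Q]. Likewise Q(∛1044) ⊂ L with [Q(∛1044):Q] = 3 (because 1044 is not a perfect cube), so 3 | [L:Q]. As gcd(2,3) = 1, [L:Q] is divisible by 6. Conversely L is generated over Q by √195 and ∛1044, so [L:Q] ≤ 2·3 = 6. Therefore [Q(√195, ∛1044) : Q] = 6.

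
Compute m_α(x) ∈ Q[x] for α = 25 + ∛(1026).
m_α(x) = x^3 - 75x^2 + 1875x - 16651

Set β = α - 25 = ∛(1026), so β^3 = 1026. Then (α - 25)^3 - 1026 = 0, i.e. α is a root of g(x) = (x - 25)^3 - 1026 = x^3 - 75x^2 + 1875x - 16651. Since g(x) = h(x - 25) where h(x) = x^3 - 1026, and h is irreducible over Q (because 1026 is not a perfect cube, so h has no rational root, and a monic cubic with no rational root is irreducible), g is also irreducible (irreducibility is preserved under the substitution x → x - 25). Hence m_α(x) = x^3 - 75x^2 + 1875x - 16651.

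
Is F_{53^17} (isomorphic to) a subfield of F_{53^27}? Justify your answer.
No: F_{53^17} is not a subfield of F_{53^27}

F_{p^m} embeds in F_{p^n} iff m | n. Here 17 ∤ 27 (since 27 = 1·17 + 10 with remainder 10 ≠ 0), so F_{53^17} is not a subfield of F_{53^27}. Equivalently: if it were, the tower law would give 17 = [F_{53^17}:F_53] dividing [F_{53^27}:F_53] = 27, contradiction.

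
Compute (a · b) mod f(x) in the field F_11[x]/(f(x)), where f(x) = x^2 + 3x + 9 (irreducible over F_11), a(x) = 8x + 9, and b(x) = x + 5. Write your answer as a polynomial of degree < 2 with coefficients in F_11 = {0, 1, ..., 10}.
a · b ≡ 3x + 6 (mod f(x))

Multiply in F_11[x]: a(x)·b(x) = (8x + 9)·(x + 5) = 8x^2 + 5x + 1. This has degree ≥ 2, so divide by f(x) over F_11: 8x^2 + 5x + 1 = (8)·(x^2 + 3x + 9) + (3x + 6). Hence a·b ≡ 3x + 6 (mod f). (F_11[x]/(f) is a field with 11^2 = 121 elements since f is irreducible of degree 2.)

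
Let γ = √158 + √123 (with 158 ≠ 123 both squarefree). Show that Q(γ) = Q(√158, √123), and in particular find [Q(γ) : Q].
[Q(γ) : Q] = 4 (equivalently, Q(γ) = Q(√158, √123))

Obviously Q(γ) ⊆ Q(√158, √123), and [Q(√158, √123):Q] = 4 (since 158, 123 are distinct squarefree integers > 1 with 19434 not a perfect square). To show equality we compute the minimal polynomial of γ. From γ = √158 + √123: γ^2 = 158 + 2√(19434) + 123 = 281 + 2√(19434), so γ^2 - 281 = 2√(19434); squaring, (γ^2 - 281)^2 = 4·19434, i.e. γ^4 - 562γ^2 + 78961 - 77736 = 0, i.e. γ^4 - 562γ^2 + 1225 = 0. So γ is a root of x^4 - 562x^2 + 1225. This polynomial is irreducible over Q: it has no rational root (each ±√158 ± √123 is irrational), and any factorization into two quadratics over Q would force √(19434) ∈ Q (pairing opposite roots) or √158, √123 ∈ Q (other pairings), all impossible. Hence [Q(γ):Q] = 4 = [Q(√158, √123):Q], so Q(γ) = Q(√158, √123).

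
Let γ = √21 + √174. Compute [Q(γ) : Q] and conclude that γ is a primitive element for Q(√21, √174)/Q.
[Q(γ) : Q] = 4 (equivalently, Q(γ) = Q(√21, √174))

Obviously Q(γ) ⊆ Q(√21, √174), and [Q(√21, √174):Q] = 4 (since 21, 174 are distinct squarefree integers > 1 with 3654 not a perfect square). To show equality we compute the minimal polynomial of γ. From γ = √21 + √174: γ^2 = 21 + 2√(3654) + 174 = 195 + 2√(3654), so γ^2 - 195 = 2√(3654); squaring, (γ^2 - 195)^2 = 4·3654, i.e. γ^4 - 390γ^2 + 38025 - 14616 = 0, i.e. γ^4 - 390γ^2 + 23409 = 0. So γ is a root of x^4 - 390x^2 + 23409. This polynomial is irreducible over Q: it has no rational root (each ±√21 ± √174 is irrational), and any factorization into two quadratics over Q would force √(3654) ∈ Q (pairing opposite roots) or √21, √174 ∈ Q (other pairings), all impossible. Hence [Q(γ):Q] = 4 = [Q(√21, √174):Q], so Q(γ) = Q(√21, √174).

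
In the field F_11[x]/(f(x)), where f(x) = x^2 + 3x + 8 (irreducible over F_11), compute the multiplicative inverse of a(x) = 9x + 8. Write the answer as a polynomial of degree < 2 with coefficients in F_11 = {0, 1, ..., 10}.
a(x)^(-1) ≡ 2x + 3 (mod f(x))

Since f is irreducible over F_11, F_11[x]/(f) is a field and a(x) ≠ 0 has an inverse. Apply the extended Euclidean algorithm to f(x) and a(x) in F_11[x]: f(x) = (5x + 2)·a(x) + (3). The last nonzero remainder is the constant 3 = gcd(f, a) in F_11. Back-substituting through the division chain expresses 3 = s(x)·a(x) + t(x)·f(x) with s(x) ≡ 6x + 9 (mod f), so (6x + 9)·a(x) ≡ 3 (mod f). Multiplying by 3^(-1) ≡ 4 in F_11 gives a(x)^(-1) ≡ 4·(6x + 9) ≡ 2x + 3 (mod f). Check: (9x + 8)·(2x + 3) = 7x^2 + 10x + 2 ≡ 1 (mod x^2 + 3x + 8).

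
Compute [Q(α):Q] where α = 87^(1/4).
[Q(α):Q] = 4

α is a root of x^4 - 87. By Eisenstein's criterion at the prime p = 3 (which divides the constant term 87 but p^2 = 9 does not, since 87 is squarefree), x^4 - 87 is irreducible over Q. Hence [Q(α):Q] = 4.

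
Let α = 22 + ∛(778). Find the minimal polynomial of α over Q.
m_α(x) = x^3 - 66x^2 + 1452x - 11426

Set β = α - 22 = ∛(778), so β^3 = 778. Then (α - 22)^3 - 778 = 0, i.e. α is a root of g(x) = (x - 22)^3 - 778 = x^3 - 66x^2 + 1452x - 11426. Since g(x) = h(x - 22) where h(x) = x^3 - 778, and h is irreducible over Q (because 778 is not a perfect cube, so h has no rational root, and a monic cubic with no rational root is irreducible), g is also irreducible (irreducibility is preserved under the substitution x → x - 22). Hence m_α(x) = x^3 - 66x^2 + 1452x - 11426.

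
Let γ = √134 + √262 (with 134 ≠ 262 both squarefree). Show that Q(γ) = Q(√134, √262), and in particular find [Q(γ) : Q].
[Q(γ) : Q] = 4 (equivalently, Q(γ) = Q(√134, √262))

Obviously Q(γ) ⊆ Q(√134, √262), and [Q(√134, √262):Q] = 4 (since 134, 262 are distinct squarefree integers > 1 with 35108 not a perfect square). To show equality we compute the minimal polynomial of γ. From γ = √134 + √262: γ^2 = 134 + 2√(35108) + 262 = 396 + 2√(35108), so γ^2 - 396 = 2√(35108); squaring, (γ^2 - 396)^2 = 4·35108, i.e. γ^4 - 792γ^2 + 156816 - 140432 = 0, i.e. γ^4 - 792γ^2 + 16384 = 0. So γ is a root of x^4 - 792x^2 + 16384. This polynomial is irreducible over Q: it has no rational root (each ±√134 ± √262 is irrational), and any factorization into two quadratics over Q would force √(35108) ∈ Q (pairing opposite roots) or √134, √262 ∈ Q (other pairings), all impossible. Hence [Q(γ):Q] = 4 = [Q(√134, √262):Q], so Q(γ) = Q(√134, √262).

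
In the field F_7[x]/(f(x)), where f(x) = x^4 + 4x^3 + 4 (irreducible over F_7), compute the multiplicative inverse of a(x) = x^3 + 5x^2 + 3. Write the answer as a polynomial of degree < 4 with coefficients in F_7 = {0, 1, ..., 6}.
a(x)^(-1) ≡ x^2 + 6x + 5 (mod f(x))

Since f is irreducible over F_7, F_7[x]/(f) is a field and a(x) ≠ 0 has an inverse. Apply the extended Euclidean algorithm to f(x) and a(x) in F_7[x]: f(x) = (x + 6)·a(x) + (5x^2 + 4x);  a(x) = (3x)·(5x^2 + 4x) + (3). The last nonzero remainder is the constant 3 = gcd(f, a) in F_7. Back-substituting through the division chain expresses 3 = s(x)·a(x) + t(x)·f(x) with s(x) ≡ 3x^2 + 4x + 1 (mod f), so (3x^2 + 4x + 1)·a(x) ≡ 3 (mod f). Multiplying by 3^(-1) ≡ 5 in F_7 gives a(x)^(-1) ≡ 5·(3x^2 + 4x + 1) ≡ x^2 + 6x + 5 (mod f). Check: (x^3 + 5x^2 + 3)·(x^2 + 6x + 5) = x^5 + 4x^4 + 4x + 1 ≡ 1 (mod x^4 + 4x^3 + 4).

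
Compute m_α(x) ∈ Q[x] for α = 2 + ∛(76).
m_α(x) = x^3 - 6x^2 + 12x - 84

Set β = α - 2 = ∛(76), so β^3 = 76. Then (α - 2)^3 - 76 = 0, i.e. α is a root of g(x) = (x - 2)^3 - 76 = x^3 - 6x^2 + 12x - 84. Since g(x) = h(x - 2) where h(x) = x^3 - 76, and h is irreducible over Q (because 76 is not a perfect cube, so h has no rational root, and a monic cubic with no rational root is irreducible), g is also irreducible (irreducibility is preserved under the substitution x → x - 2). Hence m_α(x) = x^3 - 6x^2 + 12x - 84.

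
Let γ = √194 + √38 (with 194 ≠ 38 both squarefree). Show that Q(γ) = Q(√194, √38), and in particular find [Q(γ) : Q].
[Q(γ) : Q] = 4 (equivalently, Q(γ) = Q(√194, √38))

Obviously Q(γ) ⊆ Q(√194, √38), and [Q(√194, √38):Q] = 4 (since 194, 38 are distinct squarefree integers > 1 with 7372 not a perfect square). To show equality we compute the minimal polynomial of γ. From γ = √194 + √38: γ^2 = 194 + 2√(7372) + 38 = 232 + 2√(7372), so γ^2 - 232 = 2√(7372); squaring, (γ^2 - 232)^2 = 4·7372, i.e. γ^4 - 464γ^2 + 53824 - 29488 = 0, i.e. γ^4 - 464γ^2 + 24336 = 0. So γ is a root of x^4 - 464x^2 + 24336. This polynomial is irreducible over Q: it has no rational root (each ±√194 ± √38 is irrational), and any factorization into two quadratics over Q would force √(7372) ∈ Q (pairing opposite roots) or √194, √38 ∈ Q (other pairings), all impossible. Hence [Q(γ):Q] = 4 = [Q(√194, √38):Q], so Q(γ) = Q(√194, √38).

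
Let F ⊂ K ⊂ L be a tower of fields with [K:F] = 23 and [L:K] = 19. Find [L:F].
[L:F] = 437

The tower law says that for any tower of field extensions F ⊂ K ⊂ L with finite degrees, [L:F] = [L:K] · [K:F]. Here this gives [L:F] = 19 · 23 = 437.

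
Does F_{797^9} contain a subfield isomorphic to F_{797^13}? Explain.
No: F_{797^13} is not a subfield of F_{797^9}

F_{p^m} embeds in F_{p^n} iff m | n. Here 13 ∤ 9 (since 9 = 0·13 + 9 with remainder 9 ≠ 0), so F_{797^13} is not a subfield of F_{797^9}. Equivalently: if it were, the tower law would give 13 = [F_{797^13}:F_797] dividing [F_{797^9}:F_797] = 9, contradiction.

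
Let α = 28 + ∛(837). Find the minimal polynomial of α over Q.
m_α(x) = x^3 - 84x^2 + 2352x - 22789

Set β = α - 28 = ∛(837), so β^3 = 837. Then (α - 28)^3 - 837 = 0, i.e. α is a root of g(x) = (x - 28)^3 - 837 = x^3 - 84x^2 + 2352x - 22789. Since g(x) = h(x - 28) where h(x) = x^3 - 837, and h is irreducible over Q (because 837 is not a perfect cube, so h has no rational root, and a monic cubic with no rational root is irreducible), g is also irreducible (irreducibility is preserved under the substitution x → x - 28). Hence m_α(x) = x^3 - 84x^2 + 2352x - 22789.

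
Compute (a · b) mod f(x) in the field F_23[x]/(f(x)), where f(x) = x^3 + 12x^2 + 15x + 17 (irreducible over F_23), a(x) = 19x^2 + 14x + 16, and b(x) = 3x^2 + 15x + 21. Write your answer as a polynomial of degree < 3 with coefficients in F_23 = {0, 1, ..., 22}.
a · b ≡ 15x^2 + 21x + 11 (mod f(x))

Multiply in F_23[x]: a(x)·b(x) = (19x^2 + 14x + 16)·(3x^2 + 15x + 21) = 11x^4 + 5x^3 + 13x^2 + 5x + 14. This has degree ≥ 3, so divide by f(x) over F_23: 11x^4 + 5x^3 + 13x^2 + 5x + 14 = (11x + 11)·(x^3 + 12x^2 + 15x + 17) + (15x^2 + 21x + 11). Hence a·b ≡ 15x^2 + 21x + 11 (mod f). (F_23[x]/(f) is a field with 23^3 = 12167 elements since f is irreducible of degree 3.)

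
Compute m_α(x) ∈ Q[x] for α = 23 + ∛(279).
m_α(x) = x^3 - 69x^2 + 1587x - 12446

Set β = α - 23 = ∛(279), so β^3 = 279. Then (α - 23)^3 - 279 = 0, i.e. α is a root of g(x) = (x - 23)^3 - 279 = x^3 - 69x^2 + 1587x - 12446. Since g(x) = h(x - 23) where h(x) = x^3 - 279, and h is irreducible over Q (because 279 is not a perfect cube, so h has no rational root, and a monic cubic with no rational root is irreducible), g is also irreducible (irreducibility is preserved under the substitution x → x - 23). Hence m_α(x) = x^3 - 69x^2 + 1587x - 12446.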